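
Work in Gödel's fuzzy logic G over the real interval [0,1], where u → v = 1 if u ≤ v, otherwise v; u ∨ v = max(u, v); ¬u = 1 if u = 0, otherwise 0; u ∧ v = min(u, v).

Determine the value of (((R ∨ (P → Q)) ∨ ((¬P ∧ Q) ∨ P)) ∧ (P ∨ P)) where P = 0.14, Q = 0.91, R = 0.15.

0.14

(P → Q): 0.14 ≤ 0.91, so result = 1
(R ∨ (P → Q)) = max(0.15, 1) = 1
¬P: Gödel ¬ of 0.14 = 0 (operand ≠ 0)
(¬P ∧ Q) = min(0, 0.91) = 0
((¬P ∧ Q) ∨ P) = max(0, 0.14) = 0.14
((R ∨ (P → Q)) ∨ ((¬P ∧ Q) ∨ P)) = max(1, 0.14) = 1
(P ∨ P) = max(0.14, 0.14) = 0.14
(((R ∨ (P → Q)) ∨ ((¬P ∧ Q) ∨ P)) ∧ (P ∨ P)) = min(1, 0.14) = 0.14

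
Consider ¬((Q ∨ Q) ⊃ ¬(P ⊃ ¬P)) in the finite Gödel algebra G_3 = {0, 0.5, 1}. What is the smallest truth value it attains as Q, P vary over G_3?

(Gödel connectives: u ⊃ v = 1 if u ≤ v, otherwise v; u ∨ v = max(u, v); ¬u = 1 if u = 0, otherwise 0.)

0.00

The minimum is attained at Q = 0, P = 0:
  (Q ∨ Q) = max(0, 0) = 0
  ¬P: Gödel ¬ of 0 = 1 (operand is 0)
  (P ⊃ ¬P): 0 ≤ 1, so result = 1
  ¬(P ⊃ ¬P): Gödel ¬ of 1 = 0 (operand ≠ 0)
  ((Q ∨ Q) ⊃ ¬(P ⊃ ¬P)): 0 ≤ 0, so result = 1
  ¬((Q ∨ Q) ⊃ ¬(P ⊃ ¬P)): Gödel ¬ of 1 = 0 (operand ≠ 0)
Checking all 9 assignments confirms none give a value below 0.00.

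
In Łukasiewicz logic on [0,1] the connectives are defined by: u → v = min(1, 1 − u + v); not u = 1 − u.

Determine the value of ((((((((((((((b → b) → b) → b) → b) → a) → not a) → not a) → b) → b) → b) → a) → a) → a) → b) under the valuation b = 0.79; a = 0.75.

(b → b): min(1, 1 − 0.79 + 0.79) = 1
((b → b) → b): min(1, 1 − 1 + 0.79) = 0.79
(((b → b) → b) → b): min(1, 1 − 0.79 + 0.79) = 1
((((b → b) → b) → b) → b): min(1, 1 − 1 + 0.79) = 0.79
(((((b → b) → b) → b) → b) → a): min(1, 1 − 0.79 + 0.75) = 0.96
not a: Łukasiewicz ¬ gives 1 − 0.75 = 0.25
((((((b → b) → b) → b) → b) → a) → not a): min(1, 1 − 0.96 + 0.25) = 0.29
not a: Łukasiewicz ¬ gives 1 − 0.75 = 0.25
(((((((b → b) → b) → b) → b) → a) → not a) → not a): min(1, 1 − 0.29 + 0.25) = 0.96
((((((((b → b) → b) → b) → b) → a) → not a) → not a) → b): min(1, 1 − 0.96 + 0.79) = 0.83
(((((((((b → b) → b) → b) → b) → a) → not a) → not a) → b) → b): min(1, 1 − 0.83 + 0.79) = 0.96
((((((((((b → b) → b) → b) → b) → a) → not a) → not a) → b) → b) → b): min(1, 1 − 0.96 + 0.79) = 0.83
(((((((((((b → b) → b) → b) → b) → a) → not a) → not a) → b) → b) → b) → a): min(1, 1 − 0.83 + 0.75) = 0.92
((((((((((((b → b) → b) → b) → b) → a) → not a) → not a) → b) → b) → b) → a) → a): min(1, 1 − 0.92 + 0.75) = 0.83
(((((((((((((b → b) → b) → b) → b) → a) → not a) → not a) → b) → b) → b) → a) → a) → a): min(1, 1 − 0.83 + 0.75) = 0.92
((((((((((((((b → b) → b) → b) → b) → a) → not a) → not a) → b) → b) → b) → a) → a) → a) → b): min(1, 1 − 0.92 + 0.79) = 0.87

0.87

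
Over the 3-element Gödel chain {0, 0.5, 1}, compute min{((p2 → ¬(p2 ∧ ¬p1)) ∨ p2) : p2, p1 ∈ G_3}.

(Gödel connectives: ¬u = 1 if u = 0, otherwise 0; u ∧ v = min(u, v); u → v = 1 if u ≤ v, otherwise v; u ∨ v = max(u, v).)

The minimum is attained at p2 = 0.5, p1 = 0:
  ¬p1: Gödel ¬ of 0 = 1 (operand is 0)
  (p2 ∧ ¬p1) = min(0.5, 1) = 0.5
  ¬(p2 ∧ ¬p1): Gödel ¬ of 0.5 = 0 (operand ≠ 0)
  (p2 → ¬(p2 ∧ ¬p1)): 0.5 > 0, so result = 0
  ((p2 → ¬(p2 ∧ ¬p1)) ∨ p2) = max(0, 0.5) = 0.5
Checking all 9 assignments confirms none give a value below 0.50.

0.50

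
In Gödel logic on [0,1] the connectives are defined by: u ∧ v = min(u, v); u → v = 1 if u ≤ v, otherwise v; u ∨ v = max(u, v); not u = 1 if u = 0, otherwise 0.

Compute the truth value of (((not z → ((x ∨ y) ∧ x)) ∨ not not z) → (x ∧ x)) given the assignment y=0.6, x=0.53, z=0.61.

not z: Gödel ¬ of 0.61 = 0 (operand ≠ 0)
(x ∨ y) = max(0.53, 0.6) = 0.6
((x ∨ y) ∧ x) = min(0.6, 0.53) = 0.53
(not z → ((x ∨ y) ∧ x)): 0 ≤ 0.53, so result = 1
not z: Gödel ¬ of 0.61 = 0 (operand ≠ 0)
not not z: Gödel ¬ of 0 = 1 (operand is 0)
((not z → ((x ∨ y) ∧ x)) ∨ not not z) = max(1, 1) = 1
(x ∧ x) = min(0.53, 0.53) = 0.53
(((not z → ((x ∨ y) ∧ x)) ∨ not not z) → (x ∧ x)): 1 > 0.53, so result = 0.53

0.53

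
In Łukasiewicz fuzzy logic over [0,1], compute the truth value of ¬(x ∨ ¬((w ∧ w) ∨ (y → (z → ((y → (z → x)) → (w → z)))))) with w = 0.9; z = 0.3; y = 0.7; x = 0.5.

(w ∧ w) = min(0.9, 0.9) = 0.9
(z → x): min(1, 1 − 0.3 + 0.5) = 1
(y → (z → x)): min(1, 1 − 0.7 + 1) = 1
(w → z): min(1, 1 − 0.9 + 0.3) = 0.4
((y → (z → x)) → (w → z)): min(1, 1 − 1 + 0.4) = 0.4
(z → ((y → (z → x)) → (w → z))): min(1, 1 − 0.3 + 0.4) = 1
(y → (z → ((y → (z → x)) → (w → z)))): min(1, 1 − 0.7 + 1) = 1
((w ∧ w) ∨ (y → (z → ((y → (z → x)) → (w → z))))) = max(0.9, 1) = 1
¬((w ∧ w) ∨ (y → (z → ((y → (z → x)) → (w → z))))): Łukasiewicz ¬ gives 1 − 1 = 0
(x ∨ ¬((w ∧ w) ∨ (y → (z → ((y → (z → x)) → (w → z)))))) = max(0.5, 0) = 0.5
¬(x ∨ ¬((w ∧ w) ∨ (y → (z → ((y → (z → x)) → (w → z)))))): Łukasiewicz ¬ gives 1 − 0.5 = 0.5

0.50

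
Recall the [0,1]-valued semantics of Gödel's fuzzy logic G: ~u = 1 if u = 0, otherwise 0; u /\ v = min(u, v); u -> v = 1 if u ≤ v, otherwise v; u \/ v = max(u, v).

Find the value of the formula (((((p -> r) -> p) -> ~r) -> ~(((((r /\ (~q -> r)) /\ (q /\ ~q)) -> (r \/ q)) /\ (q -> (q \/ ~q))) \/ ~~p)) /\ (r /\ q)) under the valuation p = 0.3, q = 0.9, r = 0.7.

(p -> r): 0.3 ≤ 0.7, so result = 1
((p -> r) -> p): 1 > 0.3, so result = 0.3
~r: Gödel ¬ of 0.7 = 0 (operand ≠ 0)
(((p -> r) -> p) -> ~r): 0.3 > 0, so result = 0
~q: Gödel ¬ of 0.9 = 0 (operand ≠ 0)
(~q -> r): 0 ≤ 0.7, so result = 1
(r /\ (~q -> r)) = min(0.7, 1) = 0.7
~q: Gödel ¬ of 0.9 = 0 (operand ≠ 0)
(q /\ ~q) = min(0.9, 0) = 0
((r /\ (~q -> r)) /\ (q /\ ~q)) = min(0.7, 0) = 0
(r \/ q) = max(0.7, 0.9) = 0.9
(((r /\ (~q -> r)) /\ (q /\ ~q)) -> (r \/ q)): 0 ≤ 0.9, so result = 1
~q: Gödel ¬ of 0.9 = 0 (operand ≠ 0)
(q \/ ~q) = max(0.9, 0) = 0.9
(q -> (q \/ ~q)): 0.9 ≤ 0.9, so result = 1
((((r /\ (~q -> r)) /\ (q /\ ~q)) -> (r \/ q)) /\ (q -> (q \/ ~q))) = min(1, 1) = 1
~p: Gödel ¬ of 0.3 = 0 (operand ≠ 0)
~~p: Gödel ¬ of 0 = 1 (operand is 0)
(((((r /\ (~q -> r)) /\ (q /\ ~q)) -> (r \/ q)) /\ (q -> (q \/ ~q))) \/ ~~p) = max(1, 1) = 1
~(((((r /\ (~q -> r)) /\ (q /\ ~q)) -> (r \/ q)) /\ (q -> (q \/ ~q))) \/ ~~p): Gödel ¬ of 1 = 0 (operand ≠ 0)
((((p -> r) -> p) -> ~r) -> ~(((((r /\ (~q -> r)) /\ (q /\ ~q)) -> (r \/ q)) /\ (q -> (q \/ ~q))) \/ ~~p)): 0 ≤ 0, so result = 1
(r /\ q) = min(0.7, 0.9) = 0.7
(((((p -> r) -> p) -> ~r) -> ~(((((r /\ (~q -> r)) /\ (q /\ ~q)) -> (r \/ q)) /\ (q -> (q \/ ~q))) \/ ~~p)) /\ (r /\ q)) = min(1, 0.7) = 0.7

0.70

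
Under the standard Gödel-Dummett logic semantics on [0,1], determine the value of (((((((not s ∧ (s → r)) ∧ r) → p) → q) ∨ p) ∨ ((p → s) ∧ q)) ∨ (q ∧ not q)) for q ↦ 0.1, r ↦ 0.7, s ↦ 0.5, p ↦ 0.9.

0.90

not s: Gödel ¬ of 0.5 = 0 (operand ≠ 0)
(s → r): 0.5 ≤ 0.7, so result = 1
(not s ∧ (s → r)) = min(0, 1) = 0
((not s ∧ (s → r)) ∧ r) = min(0, 0.7) = 0
(((not s ∧ (s → r)) ∧ r) → p): 0 ≤ 0.9, so result = 1
((((not s ∧ (s → r)) ∧ r) → p) → q): 1 > 0.1, so result = 0.1
(((((not s ∧ (s → r)) ∧ r) → p) → q) ∨ p) = max(0.1, 0.9) = 0.9
(p → s): 0.9 > 0.5, so result = 0.5
((p → s) ∧ q) = min(0.5, 0.1) = 0.1
((((((not s ∧ (s → r)) ∧ r) → p) → q) ∨ p) ∨ ((p → s) ∧ q)) = max(0.9, 0.1) = 0.9
not q: Gödel ¬ of 0.1 = 0 (operand ≠ 0)
(q ∧ not q) = min(0.1, 0) = 0
(((((((not s ∧ (s → r)) ∧ r) → p) → q) ∨ p) ∨ ((p → s) ∧ q)) ∨ (q ∧ not q)) = max(0.9, 0) = 0.9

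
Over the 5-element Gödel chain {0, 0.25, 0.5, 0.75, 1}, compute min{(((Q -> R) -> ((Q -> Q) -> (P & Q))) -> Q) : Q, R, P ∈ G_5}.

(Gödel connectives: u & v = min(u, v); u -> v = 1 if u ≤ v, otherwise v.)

The minimum is attained at Q = 0.25, R = 0, P = 0:
  (Q -> R): 0.25 > 0, so result = 0
  (Q -> Q): 0.25 ≤ 0.25, so result = 1
  (P & Q) = min(0, 0.25) = 0
  ((Q -> Q) -> (P & Q)): 1 > 0, so result = 0
  ((Q -> R) -> ((Q -> Q) -> (P & Q))): 0 ≤ 0, so result = 1
  (((Q -> R) -> ((Q -> Q) -> (P & Q))) -> Q): 1 > 0.25, so result = 0.25
Checking all 125 assignments confirms none give a value below 0.25.

0.25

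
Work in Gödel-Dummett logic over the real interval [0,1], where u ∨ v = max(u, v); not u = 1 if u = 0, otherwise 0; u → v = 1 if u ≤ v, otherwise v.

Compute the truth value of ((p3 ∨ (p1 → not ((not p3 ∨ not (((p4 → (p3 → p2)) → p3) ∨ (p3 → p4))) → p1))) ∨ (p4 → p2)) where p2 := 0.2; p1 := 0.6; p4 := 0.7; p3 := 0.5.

0.50

not p3: Gödel ¬ of 0.5 = 0 (operand ≠ 0)
(p3 → p2): 0.5 > 0.2, so result = 0.2
(p4 → (p3 → p2)): 0.7 > 0.2, so result = 0.2
((p4 → (p3 → p2)) → p3): 0.2 ≤ 0.5, so result = 1
(p3 → p4): 0.5 ≤ 0.7, so result = 1
(((p4 → (p3 → p2)) → p3) ∨ (p3 → p4)) = max(1, 1) = 1
not (((p4 → (p3 → p2)) → p3) ∨ (p3 → p4)): Gödel ¬ of 1 = 0 (operand ≠ 0)
(not p3 ∨ not (((p4 → (p3 → p2)) → p3) ∨ (p3 → p4))) = max(0, 0) = 0
((not p3 ∨ not (((p4 → (p3 → p2)) → p3) ∨ (p3 → p4))) → p1): 0 ≤ 0.6, so result = 1
not ((not p3 ∨ not (((p4 → (p3 → p2)) → p3) ∨ (p3 → p4))) → p1): Gödel ¬ of 1 = 0 (operand ≠ 0)
(p1 → not ((not p3 ∨ not (((p4 → (p3 → p2)) → p3) ∨ (p3 → p4))) → p1)): 0.6 > 0, so result = 0
(p3 ∨ (p1 → not ((not p3 ∨ not (((p4 → (p3 → p2)) → p3) ∨ (p3 → p4))) → p1))) = max(0.5, 0) = 0.5
(p4 → p2): 0.7 > 0.2, so result = 0.2
((p3 ∨ (p1 → not ((not p3 ∨ not (((p4 → (p3 → p2)) → p3) ∨ (p3 → p4))) → p1))) ∨ (p4 → p2)) = max(0.5, 0.2) = 0.5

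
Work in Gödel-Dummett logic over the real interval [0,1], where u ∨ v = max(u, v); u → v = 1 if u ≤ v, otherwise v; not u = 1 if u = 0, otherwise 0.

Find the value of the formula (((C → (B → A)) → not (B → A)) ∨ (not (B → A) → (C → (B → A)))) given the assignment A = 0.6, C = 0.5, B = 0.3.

(B → A): 0.3 ≤ 0.6, so result = 1
(C → (B → A)): 0.5 ≤ 1, so result = 1
(B → A): 0.3 ≤ 0.6, so result = 1
not (B → A): Gödel ¬ of 1 = 0 (operand ≠ 0)
((C → (B → A)) → not (B → A)): 1 > 0, so result = 0
(B → A): 0.3 ≤ 0.6, so result = 1
not (B → A): Gödel ¬ of 1 = 0 (operand ≠ 0)
(B → A): 0.3 ≤ 0.6, so result = 1
(C → (B → A)): 0.5 ≤ 1, so result = 1
(not (B → A) → (C → (B → A))): 0 ≤ 1, so result = 1
(((C → (B → A)) → not (B → A)) ∨ (not (B → A) → (C → (B → A)))) = max(0, 1) = 1

1.00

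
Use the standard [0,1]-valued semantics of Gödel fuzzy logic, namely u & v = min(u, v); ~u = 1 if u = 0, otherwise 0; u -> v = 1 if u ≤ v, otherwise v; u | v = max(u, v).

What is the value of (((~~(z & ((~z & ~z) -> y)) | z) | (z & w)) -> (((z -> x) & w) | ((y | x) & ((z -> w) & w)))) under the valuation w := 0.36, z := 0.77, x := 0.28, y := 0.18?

~z: Gödel ¬ of 0.77 = 0 (operand ≠ 0)
~z: Gödel ¬ of 0.77 = 0 (operand ≠ 0)
(~z & ~z) = min(0, 0) = 0
((~z & ~z) -> y): 0 ≤ 0.18, so result = 1
(z & ((~z & ~z) -> y)) = min(0.77, 1) = 0.77
~(z & ((~z & ~z) -> y)): Gödel ¬ of 0.77 = 0 (operand ≠ 0)
~~(z & ((~z & ~z) -> y)): Gödel ¬ of 0 = 1 (operand is 0)
(~~(z & ((~z & ~z) -> y)) | z) = max(1, 0.77) = 1
(z & w) = min(0.77, 0.36) = 0.36
((~~(z & ((~z & ~z) -> y)) | z) | (z & w)) = max(1, 0.36) = 1
(z -> x): 0.77 > 0.28, so result = 0.28
((z -> x) & w) = min(0.28, 0.36) = 0.28
(y | x) = max(0.18, 0.28) = 0.28
(z -> w): 0.77 > 0.36, so result = 0.36
((z -> w) & w) = min(0.36, 0.36) = 0.36
((y | x) & ((z -> w) & w)) = min(0.28, 0.36) = 0.28
(((z -> x) & w) | ((y | x) & ((z -> w) & w))) = max(0.28, 0.28) = 0.28
(((~~(z & ((~z & ~z) -> y)) | z) | (z & w)) -> (((z -> x) & w) | ((y | x) & ((z -> w) & w)))): 1 > 0.28, so result = 0.28

0.28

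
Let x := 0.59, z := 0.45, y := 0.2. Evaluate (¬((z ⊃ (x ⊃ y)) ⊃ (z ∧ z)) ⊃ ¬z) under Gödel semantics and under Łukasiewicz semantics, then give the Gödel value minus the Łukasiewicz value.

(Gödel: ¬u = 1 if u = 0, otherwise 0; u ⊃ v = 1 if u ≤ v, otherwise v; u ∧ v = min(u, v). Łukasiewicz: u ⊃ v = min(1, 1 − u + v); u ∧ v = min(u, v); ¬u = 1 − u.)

0.00

Gödel evaluation:
  (x ⊃ y): 0.59 > 0.2, so result = 0.2
  (z ⊃ (x ⊃ y)): 0.45 > 0.2, so result = 0.2
  (z ∧ z) = min(0.45, 0.45) = 0.45
  ((z ⊃ (x ⊃ y)) ⊃ (z ∧ z)): 0.2 ≤ 0.45, so result = 1
  ¬((z ⊃ (x ⊃ y)) ⊃ (z ∧ z)): Gödel ¬ of 1 = 0 (operand ≠ 0)
  ¬z: Gödel ¬ of 0.45 = 0 (operand ≠ 0)
  (¬((z ⊃ (x ⊃ y)) ⊃ (z ∧ z)) ⊃ ¬z): 0 ≤ 0, so result = 1
  Gödel value = 1
Łukasiewicz evaluation:
  (x ⊃ y): min(1, 1 − 0.59 + 0.2) = 0.61
  (z ⊃ (x ⊃ y)): min(1, 1 − 0.45 + 0.61) = 1
  (z ∧ z) = min(0.45, 0.45) = 0.45
  ((z ⊃ (x ⊃ y)) ⊃ (z ∧ z)): min(1, 1 − 1 + 0.45) = 0.45
  ¬((z ⊃ (x ⊃ y)) ⊃ (z ∧ z)): Łukasiewicz ¬ gives 1 − 0.45 = 0.55
  ¬z: Łukasiewicz ¬ gives 1 − 0.45 = 0.55
  (¬((z ⊃ (x ⊃ y)) ⊃ (z ∧ z)) ⊃ ¬z): min(1, 1 − 0.55 + 0.55) = 1
  Łukasiewicz value = 1
Difference: 1 − 1 = 0.00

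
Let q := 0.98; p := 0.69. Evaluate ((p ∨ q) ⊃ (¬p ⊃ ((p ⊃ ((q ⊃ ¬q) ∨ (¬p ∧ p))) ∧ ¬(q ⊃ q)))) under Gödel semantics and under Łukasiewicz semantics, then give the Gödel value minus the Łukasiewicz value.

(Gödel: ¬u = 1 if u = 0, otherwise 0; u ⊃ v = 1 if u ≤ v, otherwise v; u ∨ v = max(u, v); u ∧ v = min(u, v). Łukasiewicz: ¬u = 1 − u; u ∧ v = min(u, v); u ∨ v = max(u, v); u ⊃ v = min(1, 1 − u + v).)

0.29

Gödel evaluation:
  (p ∨ q) = max(0.69, 0.98) = 0.98
  ¬p: Gödel ¬ of 0.69 = 0 (operand ≠ 0)
  ¬q: Gödel ¬ of 0.98 = 0 (operand ≠ 0)
  (q ⊃ ¬q): 0.98 > 0, so result = 0
  ¬p: Gödel ¬ of 0.69 = 0 (operand ≠ 0)
  (¬p ∧ p) = min(0, 0.69) = 0
  ((q ⊃ ¬q) ∨ (¬p ∧ p)) = max(0, 0) = 0
  (p ⊃ ((q ⊃ ¬q) ∨ (¬p ∧ p))): 0.69 > 0, so result = 0
  (q ⊃ q): 0.98 ≤ 0.98, so result = 1
  ¬(q ⊃ q): Gödel ¬ of 1 = 0 (operand ≠ 0)
  ((p ⊃ ((q ⊃ ¬q) ∨ (¬p ∧ p))) ∧ ¬(q ⊃ q)) = min(0, 0) = 0
  (¬p ⊃ ((p ⊃ ((q ⊃ ¬q) ∨ (¬p ∧ p))) ∧ ¬(q ⊃ q))): 0 ≤ 0, so result = 1
  ((p ∨ q) ⊃ (¬p ⊃ ((p ⊃ ((q ⊃ ¬q) ∨ (¬p ∧ p))) ∧ ¬(q ⊃ q)))): 0.98 ≤ 1, so result = 1
  Gödel value = 1
Łukasiewicz evaluation:
  (p ∨ q) = max(0.69, 0.98) = 0.98
  ¬p: Łukasiewicz ¬ gives 1 − 0.69 = 0.31
  ¬q: Łukasiewicz ¬ gives 1 − 0.98 = 0.02
  (q ⊃ ¬q): min(1, 1 − 0.98 + 0.02) = 0.04
  ¬p: Łukasiewicz ¬ gives 1 − 0.69 = 0.31
  (¬p ∧ p) = min(0.31, 0.69) = 0.31
  ((q ⊃ ¬q) ∨ (¬p ∧ p)) = max(0.04, 0.31) = 0.31
  (p ⊃ ((q ⊃ ¬q) ∨ (¬p ∧ p))): min(1, 1 − 0.69 + 0.31) = 0.62
  (q ⊃ q): min(1, 1 − 0.98 + 0.98) = 1
  ¬(q ⊃ q): Łukasiewicz ¬ gives 1 − 1 = 0
  ((p ⊃ ((q ⊃ ¬q) ∨ (¬p ∧ p))) ∧ ¬(q ⊃ q)) = min(0.62, 0) = 0
  (¬p ⊃ ((p ⊃ ((q ⊃ ¬q) ∨ (¬p ∧ p))) ∧ ¬(q ⊃ q))): min(1, 1 − 0.31 + 0) = 0.69
  ((p ∨ q) ⊃ (¬p ⊃ ((p ⊃ ((q ⊃ ¬q) ∨ (¬p ∧ p))) ∧ ¬(q ⊃ q)))): min(1, 1 − 0.98 + 0.69) = 0.71
  Łukasiewicz value = 0.71
Difference: 1 − 0.71 = 0.29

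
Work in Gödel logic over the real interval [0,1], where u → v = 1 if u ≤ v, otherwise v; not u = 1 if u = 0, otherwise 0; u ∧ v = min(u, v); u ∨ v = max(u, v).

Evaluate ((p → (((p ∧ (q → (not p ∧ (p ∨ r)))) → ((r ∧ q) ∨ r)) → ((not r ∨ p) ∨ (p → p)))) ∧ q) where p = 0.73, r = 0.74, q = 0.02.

0.02

not p: Gödel ¬ of 0.73 = 0 (operand ≠ 0)
(p ∨ r) = max(0.73, 0.74) = 0.74
(not p ∧ (p ∨ r)) = min(0, 0.74) = 0
(q → (not p ∧ (p ∨ r))): 0.02 > 0, so result = 0
(p ∧ (q → (not p ∧ (p ∨ r)))) = min(0.73, 0) = 0
(r ∧ q) = min(0.74, 0.02) = 0.02
((r ∧ q) ∨ r) = max(0.02, 0.74) = 0.74
((p ∧ (q → (not p ∧ (p ∨ r)))) → ((r ∧ q) ∨ r)): 0 ≤ 0.74, so result = 1
not r: Gödel ¬ of 0.74 = 0 (operand ≠ 0)
(not r ∨ p) = max(0, 0.73) = 0.73
(p → p): 0.73 ≤ 0.73, so result = 1
((not r ∨ p) ∨ (p → p)) = max(0.73, 1) = 1
(((p ∧ (q → (not p ∧ (p ∨ r)))) → ((r ∧ q) ∨ r)) → ((not r ∨ p) ∨ (p → p))): 1 ≤ 1, so result = 1
(p → (((p ∧ (q → (not p ∧ (p ∨ r)))) → ((r ∧ q) ∨ r)) → ((not r ∨ p) ∨ (p → p)))): 0.73 ≤ 1, so result = 1
((p → (((p ∧ (q → (not p ∧ (p ∨ r)))) → ((r ∧ q) ∨ r)) → ((not r ∨ p) ∨ (p → p)))) ∧ q) = min(1, 0.02) = 0.02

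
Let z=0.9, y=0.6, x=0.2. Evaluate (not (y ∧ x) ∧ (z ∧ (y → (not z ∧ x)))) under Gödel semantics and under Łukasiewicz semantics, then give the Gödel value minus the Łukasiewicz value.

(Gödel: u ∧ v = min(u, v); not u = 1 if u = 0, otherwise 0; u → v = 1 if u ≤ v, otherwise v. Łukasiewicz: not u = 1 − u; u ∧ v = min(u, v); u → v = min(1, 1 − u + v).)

-0.50

Gödel evaluation:
  (y ∧ x) = min(0.6, 0.2) = 0.2
  not (y ∧ x): Gödel ¬ of 0.2 = 0 (operand ≠ 0)
  not z: Gödel ¬ of 0.9 = 0 (operand ≠ 0)
  (not z ∧ x) = min(0, 0.2) = 0
  (y → (not z ∧ x)): 0.6 > 0, so result = 0
  (z ∧ (y → (not z ∧ x))) = min(0.9, 0) = 0
  (not (y ∧ x) ∧ (z ∧ (y → (not z ∧ x)))) = min(0, 0) = 0
  Gödel value = 0
Łukasiewicz evaluation:
  (y ∧ x) = min(0.6, 0.2) = 0.2
  not (y ∧ x): Łukasiewicz ¬ gives 1 − 0.2 = 0.8
  not z: Łukasiewicz ¬ gives 1 − 0.9 = 0.1
  (not z ∧ x) = min(0.1, 0.2) = 0.1
  (y → (not z ∧ x)): min(1, 1 − 0.6 + 0.1) = 0.5
  (z ∧ (y → (not z ∧ x))) = min(0.9, 0.5) = 0.5
  (not (y ∧ x) ∧ (z ∧ (y → (not z ∧ x)))) = min(0.8, 0.5) = 0.5
  Łukasiewicz value = 0.5
Difference: 0 − 0.5 = -0.50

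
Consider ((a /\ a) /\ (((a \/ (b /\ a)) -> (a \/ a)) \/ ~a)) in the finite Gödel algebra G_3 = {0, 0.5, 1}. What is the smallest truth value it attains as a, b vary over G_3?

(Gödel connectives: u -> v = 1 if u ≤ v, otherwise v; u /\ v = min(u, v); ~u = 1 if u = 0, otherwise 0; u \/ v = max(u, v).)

The minimum is attained at a = 0, b = 0:
  (a /\ a) = min(0, 0) = 0
  (b /\ a) = min(0, 0) = 0
  (a \/ (b /\ a)) = max(0, 0) = 0
  (a \/ a) = max(0, 0) = 0
  ((a \/ (b /\ a)) -> (a \/ a)): 0 ≤ 0, so result = 1
  ~a: Gödel ¬ of 0 = 1 (operand is 0)
  (((a \/ (b /\ a)) -> (a \/ a)) \/ ~a) = max(1, 1) = 1
  ((a /\ a) /\ (((a \/ (b /\ a)) -> (a \/ a)) \/ ~a)) = min(0, 1) = 0
Checking all 9 assignments confirms none give a value below 0.00.

0.00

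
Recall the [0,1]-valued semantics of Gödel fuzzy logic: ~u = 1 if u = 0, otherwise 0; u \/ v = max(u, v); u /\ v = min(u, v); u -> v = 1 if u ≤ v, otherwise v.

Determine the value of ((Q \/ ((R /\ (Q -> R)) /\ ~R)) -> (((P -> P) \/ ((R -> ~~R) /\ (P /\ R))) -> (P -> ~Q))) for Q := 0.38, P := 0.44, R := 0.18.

0.00

(Q -> R): 0.38 > 0.18, so result = 0.18
(R /\ (Q -> R)) = min(0.18, 0.18) = 0.18
~R: Gödel ¬ of 0.18 = 0 (operand ≠ 0)
((R /\ (Q -> R)) /\ ~R) = min(0.18, 0) = 0
(Q \/ ((R /\ (Q -> R)) /\ ~R)) = max(0.38, 0) = 0.38
(P -> P): 0.44 ≤ 0.44, so result = 1
~R: Gödel ¬ of 0.18 = 0 (operand ≠ 0)
~~R: Gödel ¬ of 0 = 1 (operand is 0)
(R -> ~~R): 0.18 ≤ 1, so result = 1
(P /\ R) = min(0.44, 0.18) = 0.18
((R -> ~~R) /\ (P /\ R)) = min(1, 0.18) = 0.18
((P -> P) \/ ((R -> ~~R) /\ (P /\ R))) = max(1, 0.18) = 1
~Q: Gödel ¬ of 0.38 = 0 (operand ≠ 0)
(P -> ~Q): 0.44 > 0, so result = 0
(((P -> P) \/ ((R -> ~~R) /\ (P /\ R))) -> (P -> ~Q)): 1 > 0, so result = 0
((Q \/ ((R /\ (Q -> R)) /\ ~R)) -> (((P -> P) \/ ((R -> ~~R) /\ (P /\ R))) -> (P -> ~Q))): 0.38 > 0, so result = 0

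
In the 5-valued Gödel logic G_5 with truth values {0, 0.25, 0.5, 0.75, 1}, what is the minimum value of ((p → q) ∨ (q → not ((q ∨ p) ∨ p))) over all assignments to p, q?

0.25

The minimum is attained at p = 0.5, q = 0.25:
  (p → q): 0.5 > 0.25, so result = 0.25
  (q ∨ p) = max(0.25, 0.5) = 0.5
  ((q ∨ p) ∨ p) = max(0.5, 0.5) = 0.5
  not ((q ∨ p) ∨ p): Gödel ¬ of 0.5 = 0 (operand ≠ 0)
  (q → not ((q ∨ p) ∨ p)): 0.25 > 0, so result = 0
  ((p → q) ∨ (q → not ((q ∨ p) ∨ p))) = max(0.25, 0) = 0.25
Checking all 25 assignments confirms none give a value below 0.25.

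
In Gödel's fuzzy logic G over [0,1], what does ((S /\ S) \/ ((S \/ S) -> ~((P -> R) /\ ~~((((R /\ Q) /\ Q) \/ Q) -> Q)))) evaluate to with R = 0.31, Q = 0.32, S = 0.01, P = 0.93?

0.01

(S /\ S) = min(0.01, 0.01) = 0.01
(S \/ S) = max(0.01, 0.01) = 0.01
(P -> R): 0.93 > 0.31, so result = 0.31
(R /\ Q) = min(0.31, 0.32) = 0.31
((R /\ Q) /\ Q) = min(0.31, 0.32) = 0.31
(((R /\ Q) /\ Q) \/ Q) = max(0.31, 0.32) = 0.32
((((R /\ Q) /\ Q) \/ Q) -> Q): 0.32 ≤ 0.32, so result = 1
~((((R /\ Q) /\ Q) \/ Q) -> Q): Gödel ¬ of 1 = 0 (operand ≠ 0)
~~((((R /\ Q) /\ Q) \/ Q) -> Q): Gödel ¬ of 0 = 1 (operand is 0)
((P -> R) /\ ~~((((R /\ Q) /\ Q) \/ Q) -> Q)) = min(0.31, 1) = 0.31
~((P -> R) /\ ~~((((R /\ Q) /\ Q) \/ Q) -> Q)): Gödel ¬ of 0.31 = 0 (operand ≠ 0)
((S \/ S) -> ~((P -> R) /\ ~~((((R /\ Q) /\ Q) \/ Q) -> Q))): 0.01 > 0, so result = 0
((S /\ S) \/ ((S \/ S) -> ~((P -> R) /\ ~~((((R /\ Q) /\ Q) \/ Q) -> Q)))) = max(0.01, 0) = 0.01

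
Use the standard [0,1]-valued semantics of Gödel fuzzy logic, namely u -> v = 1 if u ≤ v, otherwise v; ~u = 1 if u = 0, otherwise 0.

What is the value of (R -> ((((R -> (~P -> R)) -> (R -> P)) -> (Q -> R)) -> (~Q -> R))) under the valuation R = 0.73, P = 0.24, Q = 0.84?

~P: Gödel ¬ of 0.24 = 0 (operand ≠ 0)
(~P -> R): 0 ≤ 0.73, so result = 1
(R -> (~P -> R)): 0.73 ≤ 1, so result = 1
(R -> P): 0.73 > 0.24, so result = 0.24
((R -> (~P -> R)) -> (R -> P)): 1 > 0.24, so result = 0.24
(Q -> R): 0.84 > 0.73, so result = 0.73
(((R -> (~P -> R)) -> (R -> P)) -> (Q -> R)): 0.24 ≤ 0.73, so result = 1
~Q: Gödel ¬ of 0.84 = 0 (operand ≠ 0)
(~Q -> R): 0 ≤ 0.73, so result = 1
((((R -> (~P -> R)) -> (R -> P)) -> (Q -> R)) -> (~Q -> R)): 1 ≤ 1, so result = 1
(R -> ((((R -> (~P -> R)) -> (R -> P)) -> (Q -> R)) -> (~Q -> R))): 0.73 ≤ 1, so result = 1

1.00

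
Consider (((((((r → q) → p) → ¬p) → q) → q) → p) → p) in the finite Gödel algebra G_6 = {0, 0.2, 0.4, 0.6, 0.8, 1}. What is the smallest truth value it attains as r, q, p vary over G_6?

0.20

The minimum is attained at r = 0, q = 0, p = 0.2:
  (r → q): 0 ≤ 0, so result = 1
  ((r → q) → p): 1 > 0.2, so result = 0.2
  ¬p: Gödel ¬ of 0.2 = 0 (operand ≠ 0)
  (((r → q) → p) → ¬p): 0.2 > 0, so result = 0
  ((((r → q) → p) → ¬p) → q): 0 ≤ 0, so result = 1
  (((((r → q) → p) → ¬p) → q) → q): 1 > 0, so result = 0
  ((((((r → q) → p) → ¬p) → q) → q) → p): 0 ≤ 0.2, so result = 1
  (((((((r → q) → p) → ¬p) → q) → q) → p) → p): 1 > 0.2, so result = 0.2
Checking all 216 assignments confirms none give a value below 0.20.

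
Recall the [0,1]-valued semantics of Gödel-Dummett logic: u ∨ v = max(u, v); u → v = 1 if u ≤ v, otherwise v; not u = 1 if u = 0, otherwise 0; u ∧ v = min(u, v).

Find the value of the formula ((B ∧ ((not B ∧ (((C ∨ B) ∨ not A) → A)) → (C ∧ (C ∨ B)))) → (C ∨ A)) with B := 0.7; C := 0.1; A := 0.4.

0.40

not B: Gödel ¬ of 0.7 = 0 (operand ≠ 0)
(C ∨ B) = max(0.1, 0.7) = 0.7
not A: Gödel ¬ of 0.4 = 0 (operand ≠ 0)
((C ∨ B) ∨ not A) = max(0.7, 0) = 0.7
(((C ∨ B) ∨ not A) → A): 0.7 > 0.4, so result = 0.4
(not B ∧ (((C ∨ B) ∨ not A) → A)) = min(0, 0.4) = 0
(C ∨ B) = max(0.1, 0.7) = 0.7
(C ∧ (C ∨ B)) = min(0.1, 0.7) = 0.1
((not B ∧ (((C ∨ B) ∨ not A) → A)) → (C ∧ (C ∨ B))): 0 ≤ 0.1, so result = 1
(B ∧ ((not B ∧ (((C ∨ B) ∨ not A) → A)) → (C ∧ (C ∨ B)))) = min(0.7, 1) = 0.7
(C ∨ A) = max(0.1, 0.4) = 0.4
((B ∧ ((not B ∧ (((C ∨ B) ∨ not A) → A)) → (C ∧ (C ∨ B)))) → (C ∨ A)): 0.7 > 0.4, so result = 0.4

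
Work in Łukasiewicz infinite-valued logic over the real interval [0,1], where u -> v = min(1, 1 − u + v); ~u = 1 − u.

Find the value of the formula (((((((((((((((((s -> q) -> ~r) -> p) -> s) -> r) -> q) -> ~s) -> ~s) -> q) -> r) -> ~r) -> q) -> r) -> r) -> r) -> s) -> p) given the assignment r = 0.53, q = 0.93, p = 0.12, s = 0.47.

(s -> q): min(1, 1 − 0.47 + 0.93) = 1
~r: Łukasiewicz ¬ gives 1 − 0.53 = 0.47
((s -> q) -> ~r): min(1, 1 − 1 + 0.47) = 0.47
(((s -> q) -> ~r) -> p): min(1, 1 − 0.47 + 0.12) = 0.65
((((s -> q) -> ~r) -> p) -> s): min(1, 1 − 0.65 + 0.47) = 0.82
(((((s -> q) -> ~r) -> p) -> s) -> r): min(1, 1 − 0.82 + 0.53) = 0.71
((((((s -> q) -> ~r) -> p) -> s) -> r) -> q): min(1, 1 − 0.71 + 0.93) = 1
~s: Łukasiewicz ¬ gives 1 − 0.47 = 0.53
(((((((s -> q) -> ~r) -> p) -> s) -> r) -> q) -> ~s): min(1, 1 − 1 + 0.53) = 0.53
~s: Łukasiewicz ¬ gives 1 − 0.47 = 0.53
((((((((s -> q) -> ~r) -> p) -> s) -> r) -> q) -> ~s) -> ~s): min(1, 1 − 0.53 + 0.53) = 1
(((((((((s -> q) -> ~r) -> p) -> s) -> r) -> q) -> ~s) -> ~s) -> q): min(1, 1 − 1 + 0.93) = 0.93
((((((((((s -> q) -> ~r) -> p) -> s) -> r) -> q) -> ~s) -> ~s) -> q) -> r): min(1, 1 − 0.93 + 0.53) = 0.6
~r: Łukasiewicz ¬ gives 1 − 0.53 = 0.47
(((((((((((s -> q) -> ~r) -> p) -> s) -> r) -> q) -> ~s) -> ~s) -> q) -> r) -> ~r): min(1, 1 − 0.6 + 0.47) = 0.87
((((((((((((s -> q) -> ~r) -> p) -> s) -> r) -> q) -> ~s) -> ~s) -> q) -> r) -> ~r) -> q): min(1, 1 − 0.87 + 0.93) = 1
(((((((((((((s -> q) -> ~r) -> p) -> s) -> r) -> q) -> ~s) -> ~s) -> q) -> r) -> ~r) -> q) -> r): min(1, 1 − 1 + 0.53) = 0.53
((((((((((((((s -> q) -> ~r) -> p) -> s) -> r) -> q) -> ~s) -> ~s) -> q) -> r) -> ~r) -> q) -> r) -> r): min(1, 1 − 0.53 + 0.53) = 1
(((((((((((((((s -> q) -> ~r) -> p) -> s) -> r) -> q) -> ~s) -> ~s) -> q) -> r) -> ~r) -> q) -> r) -> r) -> r): min(1, 1 − 1 + 0.53) = 0.53
((((((((((((((((s -> q) -> ~r) -> p) -> s) -> r) -> q) -> ~s) -> ~s) -> q) -> r) -> ~r) -> q) -> r) -> r) -> r) -> s): min(1, 1 − 0.53 + 0.47) = 0.94
(((((((((((((((((s -> q) -> ~r) -> p) -> s) -> r) -> q) -> ~s) -> ~s) -> q) -> r) -> ~r) -> q) -> r) -> r) -> r) -> s) -> p): min(1, 1 − 0.94 + 0.12) = 0.18

0.18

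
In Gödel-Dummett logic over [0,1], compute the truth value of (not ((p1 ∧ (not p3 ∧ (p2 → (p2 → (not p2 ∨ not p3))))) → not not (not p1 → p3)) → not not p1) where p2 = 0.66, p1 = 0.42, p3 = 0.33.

not p3: Gödel ¬ of 0.33 = 0 (operand ≠ 0)
not p2: Gödel ¬ of 0.66 = 0 (operand ≠ 0)
not p3: Gödel ¬ of 0.33 = 0 (operand ≠ 0)
(not p2 ∨ not p3) = max(0, 0) = 0
(p2 → (not p2 ∨ not p3)): 0.66 > 0, so result = 0
(p2 → (p2 → (not p2 ∨ not p3))): 0.66 > 0, so result = 0
(not p3 ∧ (p2 → (p2 → (not p2 ∨ not p3)))) = min(0, 0) = 0
(p1 ∧ (not p3 ∧ (p2 → (p2 → (not p2 ∨ not p3))))) = min(0.42, 0) = 0
not p1: Gödel ¬ of 0.42 = 0 (operand ≠ 0)
(not p1 → p3): 0 ≤ 0.33, so result = 1
not (not p1 → p3): Gödel ¬ of 1 = 0 (operand ≠ 0)
not not (not p1 → p3): Gödel ¬ of 0 = 1 (operand is 0)
((p1 ∧ (not p3 ∧ (p2 → (p2 → (not p2 ∨ not p3))))) → not not (not p1 → p3)): 0 ≤ 1, so result = 1
not ((p1 ∧ (not p3 ∧ (p2 → (p2 → (not p2 ∨ not p3))))) → not not (not p1 → p3)): Gödel ¬ of 1 = 0 (operand ≠ 0)
not p1: Gödel ¬ of 0.42 = 0 (operand ≠ 0)
not not p1: Gödel ¬ of 0 = 1 (operand is 0)
(not ((p1 ∧ (not p3 ∧ (p2 → (p2 → (not p2 ∨ not p3))))) → not not (not p1 → p3)) → not not p1): 0 ≤ 1, so result = 1

1.00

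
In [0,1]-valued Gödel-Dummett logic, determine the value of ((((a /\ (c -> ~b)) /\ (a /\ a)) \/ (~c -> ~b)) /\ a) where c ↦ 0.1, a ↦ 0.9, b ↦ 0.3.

~b: Gödel ¬ of 0.3 = 0 (operand ≠ 0)
(c -> ~b): 0.1 > 0, so result = 0
(a /\ (c -> ~b)) = min(0.9, 0) = 0
(a /\ a) = min(0.9, 0.9) = 0.9
((a /\ (c -> ~b)) /\ (a /\ a)) = min(0, 0.9) = 0
~c: Gödel ¬ of 0.1 = 0 (operand ≠ 0)
~b: Gödel ¬ of 0.3 = 0 (operand ≠ 0)
(~c -> ~b): 0 ≤ 0, so result = 1
(((a /\ (c -> ~b)) /\ (a /\ a)) \/ (~c -> ~b)) = max(0, 1) = 1
((((a /\ (c -> ~b)) /\ (a /\ a)) \/ (~c -> ~b)) /\ a) = min(1, 0.9) = 0.9

0.90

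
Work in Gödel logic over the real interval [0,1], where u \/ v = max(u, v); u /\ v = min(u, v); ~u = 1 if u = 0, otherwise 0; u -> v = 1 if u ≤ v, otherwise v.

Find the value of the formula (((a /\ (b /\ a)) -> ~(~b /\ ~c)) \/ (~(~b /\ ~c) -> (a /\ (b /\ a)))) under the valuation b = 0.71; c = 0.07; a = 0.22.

1.00

(b /\ a) = min(0.71, 0.22) = 0.22
(a /\ (b /\ a)) = min(0.22, 0.22) = 0.22
~b: Gödel ¬ of 0.71 = 0 (operand ≠ 0)
~c: Gödel ¬ of 0.07 = 0 (operand ≠ 0)
(~b /\ ~c) = min(0, 0) = 0
~(~b /\ ~c): Gödel ¬ of 0 = 1 (operand is 0)
((a /\ (b /\ a)) -> ~(~b /\ ~c)): 0.22 ≤ 1, so result = 1
~b: Gödel ¬ of 0.71 = 0 (operand ≠ 0)
~c: Gödel ¬ of 0.07 = 0 (operand ≠ 0)
(~b /\ ~c) = min(0, 0) = 0
~(~b /\ ~c): Gödel ¬ of 0 = 1 (operand is 0)
(b /\ a) = min(0.71, 0.22) = 0.22
(a /\ (b /\ a)) = min(0.22, 0.22) = 0.22
(~(~b /\ ~c) -> (a /\ (b /\ a))): 1 > 0.22, so result = 0.22
(((a /\ (b /\ a)) -> ~(~b /\ ~c)) \/ (~(~b /\ ~c) -> (a /\ (b /\ a)))) = max(1, 0.22) = 1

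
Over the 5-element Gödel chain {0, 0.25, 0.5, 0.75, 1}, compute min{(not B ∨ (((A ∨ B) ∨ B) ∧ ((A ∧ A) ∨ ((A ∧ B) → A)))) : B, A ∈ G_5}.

The minimum is attained at B = 0.25, A = 0:
  not B: Gödel ¬ of 0.25 = 0 (operand ≠ 0)
  (A ∨ B) = max(0, 0.25) = 0.25
  ((A ∨ B) ∨ B) = max(0.25, 0.25) = 0.25
  (A ∧ A) = min(0, 0) = 0
  (A ∧ B) = min(0, 0.25) = 0
  ((A ∧ B) → A): 0 ≤ 0, so result = 1
  ((A ∧ A) ∨ ((A ∧ B) → A)) = max(0, 1) = 1
  (((A ∨ B) ∨ B) ∧ ((A ∧ A) ∨ ((A ∧ B) → A))) = min(0.25, 1) = 0.25
  (not B ∨ (((A ∨ B) ∨ B) ∧ ((A ∧ A) ∨ ((A ∧ B) → A)))) = max(0, 0.25) = 0.25
Checking all 25 assignments confirms none give a value below 0.25.

0.25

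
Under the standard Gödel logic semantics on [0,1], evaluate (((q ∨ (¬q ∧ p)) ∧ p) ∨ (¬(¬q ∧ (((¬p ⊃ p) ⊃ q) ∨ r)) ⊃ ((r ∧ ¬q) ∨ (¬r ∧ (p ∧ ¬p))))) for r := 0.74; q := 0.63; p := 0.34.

¬q: Gödel ¬ of 0.63 = 0 (operand ≠ 0)
(¬q ∧ p) = min(0, 0.34) = 0
(q ∨ (¬q ∧ p)) = max(0.63, 0) = 0.63
((q ∨ (¬q ∧ p)) ∧ p) = min(0.63, 0.34) = 0.34
¬q: Gödel ¬ of 0.63 = 0 (operand ≠ 0)
¬p: Gödel ¬ of 0.34 = 0 (operand ≠ 0)
(¬p ⊃ p): 0 ≤ 0.34, so result = 1
((¬p ⊃ p) ⊃ q): 1 > 0.63, so result = 0.63
(((¬p ⊃ p) ⊃ q) ∨ r) = max(0.63, 0.74) = 0.74
(¬q ∧ (((¬p ⊃ p) ⊃ q) ∨ r)) = min(0, 0.74) = 0
¬(¬q ∧ (((¬p ⊃ p) ⊃ q) ∨ r)): Gödel ¬ of 0 = 1 (operand is 0)
¬q: Gödel ¬ of 0.63 = 0 (operand ≠ 0)
(r ∧ ¬q) = min(0.74, 0) = 0
¬r: Gödel ¬ of 0.74 = 0 (operand ≠ 0)
¬p: Gödel ¬ of 0.34 = 0 (operand ≠ 0)
(p ∧ ¬p) = min(0.34, 0) = 0
(¬r ∧ (p ∧ ¬p)) = min(0, 0) = 0
((r ∧ ¬q) ∨ (¬r ∧ (p ∧ ¬p))) = max(0, 0) = 0
(¬(¬q ∧ (((¬p ⊃ p) ⊃ q) ∨ r)) ⊃ ((r ∧ ¬q) ∨ (¬r ∧ (p ∧ ¬p)))): 1 > 0, so result = 0
(((q ∨ (¬q ∧ p)) ∧ p) ∨ (¬(¬q ∧ (((¬p ⊃ p) ⊃ q) ∨ r)) ⊃ ((r ∧ ¬q) ∨ (¬r ∧ (p ∧ ¬p))))) = max(0.34, 0) = 0.34

0.34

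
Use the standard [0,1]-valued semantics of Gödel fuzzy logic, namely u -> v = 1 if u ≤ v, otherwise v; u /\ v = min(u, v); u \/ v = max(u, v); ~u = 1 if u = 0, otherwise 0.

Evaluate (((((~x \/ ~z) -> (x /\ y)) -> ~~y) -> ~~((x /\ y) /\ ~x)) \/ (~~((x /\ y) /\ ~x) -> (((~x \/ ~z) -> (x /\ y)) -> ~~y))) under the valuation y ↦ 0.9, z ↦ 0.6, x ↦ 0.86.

1.00

~x: Gödel ¬ of 0.86 = 0 (operand ≠ 0)
~z: Gödel ¬ of 0.6 = 0 (operand ≠ 0)
(~x \/ ~z) = max(0, 0) = 0
(x /\ y) = min(0.86, 0.9) = 0.86
((~x \/ ~z) -> (x /\ y)): 0 ≤ 0.86, so result = 1
~y: Gödel ¬ of 0.9 = 0 (operand ≠ 0)
~~y: Gödel ¬ of 0 = 1 (operand is 0)
(((~x \/ ~z) -> (x /\ y)) -> ~~y): 1 ≤ 1, so result = 1
(x /\ y) = min(0.86, 0.9) = 0.86
~x: Gödel ¬ of 0.86 = 0 (operand ≠ 0)
((x /\ y) /\ ~x) = min(0.86, 0) = 0
~((x /\ y) /\ ~x): Gödel ¬ of 0 = 1 (operand is 0)
~~((x /\ y) /\ ~x): Gödel ¬ of 1 = 0 (operand ≠ 0)
((((~x \/ ~z) -> (x /\ y)) -> ~~y) -> ~~((x /\ y) /\ ~x)): 1 > 0, so result = 0
(x /\ y) = min(0.86, 0.9) = 0.86
~x: Gödel ¬ of 0.86 = 0 (operand ≠ 0)
((x /\ y) /\ ~x) = min(0.86, 0) = 0
~((x /\ y) /\ ~x): Gödel ¬ of 0 = 1 (operand is 0)
~~((x /\ y) /\ ~x): Gödel ¬ of 1 = 0 (operand ≠ 0)
~x: Gödel ¬ of 0.86 = 0 (operand ≠ 0)
~z: Gödel ¬ of 0.6 = 0 (operand ≠ 0)
(~x \/ ~z) = max(0, 0) = 0
(x /\ y) = min(0.86, 0.9) = 0.86
((~x \/ ~z) -> (x /\ y)): 0 ≤ 0.86, so result = 1
~y: Gödel ¬ of 0.9 = 0 (operand ≠ 0)
~~y: Gödel ¬ of 0 = 1 (operand is 0)
(((~x \/ ~z) -> (x /\ y)) -> ~~y): 1 ≤ 1, so result = 1
(~~((x /\ y) /\ ~x) -> (((~x \/ ~z) -> (x /\ y)) -> ~~y)): 0 ≤ 1, so result = 1
(((((~x \/ ~z) -> (x /\ y)) -> ~~y) -> ~~((x /\ y) /\ ~x)) \/ (~~((x /\ y) /\ ~x) -> (((~x \/ ~z) -> (x /\ y)) -> ~~y))) = max(0, 1) = 1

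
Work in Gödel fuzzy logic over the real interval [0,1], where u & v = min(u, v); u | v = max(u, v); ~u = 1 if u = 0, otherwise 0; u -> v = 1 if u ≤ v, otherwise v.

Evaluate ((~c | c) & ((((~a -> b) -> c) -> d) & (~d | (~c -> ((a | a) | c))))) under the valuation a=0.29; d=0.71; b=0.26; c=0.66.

0.66

~c: Gödel ¬ of 0.66 = 0 (operand ≠ 0)
(~c | c) = max(0, 0.66) = 0.66
~a: Gödel ¬ of 0.29 = 0 (operand ≠ 0)
(~a -> b): 0 ≤ 0.26, so result = 1
((~a -> b) -> c): 1 > 0.66, so result = 0.66
(((~a -> b) -> c) -> d): 0.66 ≤ 0.71, so result = 1
~d: Gödel ¬ of 0.71 = 0 (operand ≠ 0)
~c: Gödel ¬ of 0.66 = 0 (operand ≠ 0)
(a | a) = max(0.29, 0.29) = 0.29
((a | a) | c) = max(0.29, 0.66) = 0.66
(~c -> ((a | a) | c)): 0 ≤ 0.66, so result = 1
(~d | (~c -> ((a | a) | c))) = max(0, 1) = 1
((((~a -> b) -> c) -> d) & (~d | (~c -> ((a | a) | c)))) = min(1, 1) = 1
((~c | c) & ((((~a -> b) -> c) -> d) & (~d | (~c -> ((a | a) | c))))) = min(0.66, 1) = 0.66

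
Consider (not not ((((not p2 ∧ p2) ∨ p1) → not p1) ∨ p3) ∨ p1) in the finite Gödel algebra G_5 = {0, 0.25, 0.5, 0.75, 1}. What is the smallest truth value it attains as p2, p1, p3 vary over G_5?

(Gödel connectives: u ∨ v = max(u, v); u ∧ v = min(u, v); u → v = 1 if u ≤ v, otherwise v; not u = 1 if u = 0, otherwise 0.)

0.25

The minimum is attained at p2 = 0, p1 = 0.25, p3 = 0:
  not p2: Gödel ¬ of 0 = 1 (operand is 0)
  (not p2 ∧ p2) = min(1, 0) = 0
  ((not p2 ∧ p2) ∨ p1) = max(0, 0.25) = 0.25
  not p1: Gödel ¬ of 0.25 = 0 (operand ≠ 0)
  (((not p2 ∧ p2) ∨ p1) → not p1): 0.25 > 0, so result = 0
  ((((not p2 ∧ p2) ∨ p1) → not p1) ∨ p3) = max(0, 0) = 0
  not ((((not p2 ∧ p2) ∨ p1) → not p1) ∨ p3): Gödel ¬ of 0 = 1 (operand is 0)
  not not ((((not p2 ∧ p2) ∨ p1) → not p1) ∨ p3): Gödel ¬ of 1 = 0 (operand ≠ 0)
  (not not ((((not p2 ∧ p2) ∨ p1) → not p1) ∨ p3) ∨ p1) = max(0, 0.25) = 0.25
Checking all 125 assignments confirms none give a value below 0.25.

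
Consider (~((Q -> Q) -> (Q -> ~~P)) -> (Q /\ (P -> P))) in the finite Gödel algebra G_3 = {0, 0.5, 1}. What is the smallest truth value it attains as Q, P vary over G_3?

0.50

The minimum is attained at Q = 0.5, P = 0:
  (Q -> Q): 0.5 ≤ 0.5, so result = 1
  ~P: Gödel ¬ of 0 = 1 (operand is 0)
  ~~P: Gödel ¬ of 1 = 0 (operand ≠ 0)
  (Q -> ~~P): 0.5 > 0, so result = 0
  ((Q -> Q) -> (Q -> ~~P)): 1 > 0, so result = 0
  ~((Q -> Q) -> (Q -> ~~P)): Gödel ¬ of 0 = 1 (operand is 0)
  (P -> P): 0 ≤ 0, so result = 1
  (Q /\ (P -> P)) = min(0.5, 1) = 0.5
  (~((Q -> Q) -> (Q -> ~~P)) -> (Q /\ (P -> P))): 1 > 0.5, so result = 0.5
Checking all 9 assignments confirms none give a value below 0.50.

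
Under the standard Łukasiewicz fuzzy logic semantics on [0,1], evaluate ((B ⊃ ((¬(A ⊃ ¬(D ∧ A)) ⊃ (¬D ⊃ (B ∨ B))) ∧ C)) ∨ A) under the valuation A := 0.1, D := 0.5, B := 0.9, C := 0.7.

0.80

(D ∧ A) = min(0.5, 0.1) = 0.1
¬(D ∧ A): Łukasiewicz ¬ gives 1 − 0.1 = 0.9
(A ⊃ ¬(D ∧ A)): min(1, 1 − 0.1 + 0.9) = 1
¬(A ⊃ ¬(D ∧ A)): Łukasiewicz ¬ gives 1 − 1 = 0
¬D: Łukasiewicz ¬ gives 1 − 0.5 = 0.5
(B ∨ B) = max(0.9, 0.9) = 0.9
(¬D ⊃ (B ∨ B)): min(1, 1 − 0.5 + 0.9) = 1
(¬(A ⊃ ¬(D ∧ A)) ⊃ (¬D ⊃ (B ∨ B))): min(1, 1 − 0 + 1) = 1
((¬(A ⊃ ¬(D ∧ A)) ⊃ (¬D ⊃ (B ∨ B))) ∧ C) = min(1, 0.7) = 0.7
(B ⊃ ((¬(A ⊃ ¬(D ∧ A)) ⊃ (¬D ⊃ (B ∨ B))) ∧ C)): min(1, 1 − 0.9 + 0.7) = 0.8
((B ⊃ ((¬(A ⊃ ¬(D ∧ A)) ⊃ (¬D ⊃ (B ∨ B))) ∧ C)) ∨ A) = max(0.8, 0.1) = 0.8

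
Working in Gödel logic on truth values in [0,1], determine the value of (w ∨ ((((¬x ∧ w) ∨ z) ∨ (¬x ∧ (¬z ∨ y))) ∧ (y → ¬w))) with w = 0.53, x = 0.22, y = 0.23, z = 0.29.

¬x: Gödel ¬ of 0.22 = 0 (operand ≠ 0)
(¬x ∧ w) = min(0, 0.53) = 0
((¬x ∧ w) ∨ z) = max(0, 0.29) = 0.29
¬x: Gödel ¬ of 0.22 = 0 (operand ≠ 0)
¬z: Gödel ¬ of 0.29 = 0 (operand ≠ 0)
(¬z ∨ y) = max(0, 0.23) = 0.23
(¬x ∧ (¬z ∨ y)) = min(0, 0.23) = 0
(((¬x ∧ w) ∨ z) ∨ (¬x ∧ (¬z ∨ y))) = max(0.29, 0) = 0.29
¬w: Gödel ¬ of 0.53 = 0 (operand ≠ 0)
(y → ¬w): 0.23 > 0, so result = 0
((((¬x ∧ w) ∨ z) ∨ (¬x ∧ (¬z ∨ y))) ∧ (y → ¬w)) = min(0.29, 0) = 0
(w ∨ ((((¬x ∧ w) ∨ z) ∨ (¬x ∧ (¬z ∨ y))) ∧ (y → ¬w))) = max(0.53, 0) = 0.53

0.53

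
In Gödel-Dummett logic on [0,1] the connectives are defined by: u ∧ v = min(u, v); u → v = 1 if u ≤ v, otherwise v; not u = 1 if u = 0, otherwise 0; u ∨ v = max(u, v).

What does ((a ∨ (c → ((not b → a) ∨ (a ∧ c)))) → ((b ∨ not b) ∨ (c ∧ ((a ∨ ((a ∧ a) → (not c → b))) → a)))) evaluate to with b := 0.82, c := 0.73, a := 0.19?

not b: Gödel ¬ of 0.82 = 0 (operand ≠ 0)
(not b → a): 0 ≤ 0.19, so result = 1
(a ∧ c) = min(0.19, 0.73) = 0.19
((not b → a) ∨ (a ∧ c)) = max(1, 0.19) = 1
(c → ((not b → a) ∨ (a ∧ c))): 0.73 ≤ 1, so result = 1
(a ∨ (c → ((not b → a) ∨ (a ∧ c)))) = max(0.19, 1) = 1
not b: Gödel ¬ of 0.82 = 0 (operand ≠ 0)
(b ∨ not b) = max(0.82, 0) = 0.82
(a ∧ a) = min(0.19, 0.19) = 0.19
not c: Gödel ¬ of 0.73 = 0 (operand ≠ 0)
(not c → b): 0 ≤ 0.82, so result = 1
((a ∧ a) → (not c → b)): 0.19 ≤ 1, so result = 1
(a ∨ ((a ∧ a) → (not c → b))) = max(0.19, 1) = 1
((a ∨ ((a ∧ a) → (not c → b))) → a): 1 > 0.19, so result = 0.19
(c ∧ ((a ∨ ((a ∧ a) → (not c → b))) → a)) = min(0.73, 0.19) = 0.19
((b ∨ not b) ∨ (c ∧ ((a ∨ ((a ∧ a) → (not c → b))) → a))) = max(0.82, 0.19) = 0.82
((a ∨ (c → ((not b → a) ∨ (a ∧ c)))) → ((b ∨ not b) ∨ (c ∧ ((a ∨ ((a ∧ a) → (not c → b))) → a)))): 1 > 0.82, so result = 0.82

0.82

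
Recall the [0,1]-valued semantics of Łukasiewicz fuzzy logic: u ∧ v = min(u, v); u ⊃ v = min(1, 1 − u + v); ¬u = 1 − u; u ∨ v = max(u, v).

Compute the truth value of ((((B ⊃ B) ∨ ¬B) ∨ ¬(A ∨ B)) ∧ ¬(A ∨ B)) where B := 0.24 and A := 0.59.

0.41

(B ⊃ B): min(1, 1 − 0.24 + 0.24) = 1
¬B: Łukasiewicz ¬ gives 1 − 0.24 = 0.76
((B ⊃ B) ∨ ¬B) = max(1, 0.76) = 1
(A ∨ B) = max(0.59, 0.24) = 0.59
¬(A ∨ B): Łukasiewicz ¬ gives 1 − 0.59 = 0.41
(((B ⊃ B) ∨ ¬B) ∨ ¬(A ∨ B)) = max(1, 0.41) = 1
(A ∨ B) = max(0.59, 0.24) = 0.59
¬(A ∨ B): Łukasiewicz ¬ gives 1 − 0.59 = 0.41
((((B ⊃ B) ∨ ¬B) ∨ ¬(A ∨ B)) ∧ ¬(A ∨ B)) = min(1, 0.41) = 0.41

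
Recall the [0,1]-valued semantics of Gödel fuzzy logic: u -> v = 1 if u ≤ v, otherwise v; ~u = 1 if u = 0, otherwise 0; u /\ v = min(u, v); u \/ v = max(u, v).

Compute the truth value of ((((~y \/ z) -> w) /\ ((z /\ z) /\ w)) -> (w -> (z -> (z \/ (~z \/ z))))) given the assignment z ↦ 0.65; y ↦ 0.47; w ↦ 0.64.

~y: Gödel ¬ of 0.47 = 0 (operand ≠ 0)
(~y \/ z) = max(0, 0.65) = 0.65
((~y \/ z) -> w): 0.65 > 0.64, so result = 0.64
(z /\ z) = min(0.65, 0.65) = 0.65
((z /\ z) /\ w) = min(0.65, 0.64) = 0.64
(((~y \/ z) -> w) /\ ((z /\ z) /\ w)) = min(0.64, 0.64) = 0.64
~z: Gödel ¬ of 0.65 = 0 (operand ≠ 0)
(~z \/ z) = max(0, 0.65) = 0.65
(z \/ (~z \/ z)) = max(0.65, 0.65) = 0.65
(z -> (z \/ (~z \/ z))): 0.65 ≤ 0.65, so result = 1
(w -> (z -> (z \/ (~z \/ z)))): 0.64 ≤ 1, so result = 1
((((~y \/ z) -> w) /\ ((z /\ z) /\ w)) -> (w -> (z -> (z \/ (~z \/ z))))): 0.64 ≤ 1, so result = 1

1.00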